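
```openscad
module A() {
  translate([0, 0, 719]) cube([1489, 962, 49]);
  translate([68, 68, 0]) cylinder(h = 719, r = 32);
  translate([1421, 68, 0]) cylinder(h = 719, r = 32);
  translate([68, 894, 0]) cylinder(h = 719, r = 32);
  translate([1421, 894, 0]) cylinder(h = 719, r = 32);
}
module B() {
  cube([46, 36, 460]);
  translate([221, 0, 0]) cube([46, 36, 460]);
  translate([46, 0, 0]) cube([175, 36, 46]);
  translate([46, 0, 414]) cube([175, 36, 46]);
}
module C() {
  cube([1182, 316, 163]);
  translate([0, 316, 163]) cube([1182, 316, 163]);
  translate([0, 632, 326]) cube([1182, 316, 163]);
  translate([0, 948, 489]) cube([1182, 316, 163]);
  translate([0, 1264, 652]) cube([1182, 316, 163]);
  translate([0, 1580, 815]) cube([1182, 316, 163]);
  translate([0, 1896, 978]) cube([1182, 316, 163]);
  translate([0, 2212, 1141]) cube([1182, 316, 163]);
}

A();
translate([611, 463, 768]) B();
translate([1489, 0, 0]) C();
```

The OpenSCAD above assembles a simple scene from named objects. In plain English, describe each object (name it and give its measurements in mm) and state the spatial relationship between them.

A is a table with a 1489×962 mm rectangular top, 49 mm thick, top surface at z = 768 mm, supported by four round legs of 64 mm diameter, each leg's bounding box inset 36 mm from the nearest pair of top edges, running from the floor.

B is a picture frame with a 175×368 mm rectangular opening (x by z) and a uniform 46 mm border on every side. Frame depth is 36 mm along y. It is built from two vertical stiles running the full outside height and two horizontal rails spanning the gap between the stiles.

C is a run of 8 identical solid stair steps. Each tread is 1182×316 mm and each step block is 163 mm high. Step 1 rests on the floor; step k is offset from step 1 by (k−1)×316 mm in y and (k−1)×163 mm in z.

The picture frame is on top of the table, centred. The staircase is against the table's +x side, with their −y faces flush.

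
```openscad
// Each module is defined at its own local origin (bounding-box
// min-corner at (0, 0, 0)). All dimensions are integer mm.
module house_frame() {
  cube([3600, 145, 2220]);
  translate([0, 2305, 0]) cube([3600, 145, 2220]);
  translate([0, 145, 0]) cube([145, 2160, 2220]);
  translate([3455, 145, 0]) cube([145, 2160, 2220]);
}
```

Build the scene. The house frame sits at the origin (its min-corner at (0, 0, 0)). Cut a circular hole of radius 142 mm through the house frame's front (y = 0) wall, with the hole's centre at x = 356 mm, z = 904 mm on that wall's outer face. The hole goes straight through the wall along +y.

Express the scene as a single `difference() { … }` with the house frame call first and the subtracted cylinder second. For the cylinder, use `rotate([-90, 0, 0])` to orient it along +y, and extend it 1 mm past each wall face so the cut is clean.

difference() {
  house_frame();
  translate([356, -1, 904]) rotate([-90, 0, 0]) cylinder(h = 147, r = 142);
}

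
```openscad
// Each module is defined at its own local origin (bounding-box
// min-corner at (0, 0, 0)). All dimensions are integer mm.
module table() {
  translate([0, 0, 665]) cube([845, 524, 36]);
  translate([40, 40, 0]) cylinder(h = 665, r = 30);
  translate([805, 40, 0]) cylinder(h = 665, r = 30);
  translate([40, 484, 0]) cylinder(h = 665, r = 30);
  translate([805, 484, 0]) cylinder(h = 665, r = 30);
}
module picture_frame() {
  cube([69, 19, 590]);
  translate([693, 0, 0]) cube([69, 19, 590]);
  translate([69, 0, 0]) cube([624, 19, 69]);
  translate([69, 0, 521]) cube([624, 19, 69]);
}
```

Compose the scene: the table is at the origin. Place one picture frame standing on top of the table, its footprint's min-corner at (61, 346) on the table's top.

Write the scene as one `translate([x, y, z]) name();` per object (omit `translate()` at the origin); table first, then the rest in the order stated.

table();
translate([61, 346, 701]) picture_frame();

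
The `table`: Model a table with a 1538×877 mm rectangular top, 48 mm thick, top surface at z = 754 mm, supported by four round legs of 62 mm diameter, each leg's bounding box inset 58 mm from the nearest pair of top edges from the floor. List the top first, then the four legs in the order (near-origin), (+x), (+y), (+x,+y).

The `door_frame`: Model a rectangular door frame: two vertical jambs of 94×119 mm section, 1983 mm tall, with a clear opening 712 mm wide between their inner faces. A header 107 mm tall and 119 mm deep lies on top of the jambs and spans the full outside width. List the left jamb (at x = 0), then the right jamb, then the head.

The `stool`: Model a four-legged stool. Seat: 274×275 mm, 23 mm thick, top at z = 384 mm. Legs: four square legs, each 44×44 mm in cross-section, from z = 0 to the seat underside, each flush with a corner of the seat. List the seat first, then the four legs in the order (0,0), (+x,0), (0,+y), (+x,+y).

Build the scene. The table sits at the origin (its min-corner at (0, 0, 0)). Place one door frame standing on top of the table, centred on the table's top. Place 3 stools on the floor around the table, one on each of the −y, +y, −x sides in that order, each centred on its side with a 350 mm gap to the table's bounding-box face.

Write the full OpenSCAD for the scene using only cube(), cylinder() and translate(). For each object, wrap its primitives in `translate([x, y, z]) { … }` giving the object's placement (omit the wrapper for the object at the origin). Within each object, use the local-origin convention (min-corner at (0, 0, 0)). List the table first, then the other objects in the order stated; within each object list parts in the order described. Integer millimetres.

translate([0, 0, 706]) cube([1538, 877, 48]);
translate([89, 89, 0]) cylinder(h = 706, r = 31);
translate([1449, 89, 0]) cylinder(h = 706, r = 31);
translate([89, 788, 0]) cylinder(h = 706, r = 31);
translate([1449, 788, 0]) cylinder(h = 706, r = 31);
translate([319, 379, 754]) {
  cube([94, 119, 1983]);
  translate([806, 0, 0]) cube([94, 119, 1983]);
  translate([0, 0, 1983]) cube([900, 119, 107]);
}
translate([632, -625, 0]) {
  translate([0, 0, 361]) cube([274, 275, 23]);
  cube([44, 44, 361]);
  translate([230, 0, 0]) cube([44, 44, 361]);
  translate([0, 231, 0]) cube([44, 44, 361]);
  translate([230, 231, 0]) cube([44, 44, 361]);
}
translate([632, 1227, 0]) {
  translate([0, 0, 361]) cube([274, 275, 23]);
  cube([44, 44, 361]);
  translate([230, 0, 0]) cube([44, 44, 361]);
  translate([0, 231, 0]) cube([44, 44, 361]);
  translate([230, 231, 0]) cube([44, 44, 361]);
}
translate([-624, 301, 0]) {
  translate([0, 0, 361]) cube([274, 275, 23]);
  cube([44, 44, 361]);
  translate([230, 0, 0]) cube([44, 44, 361]);
  translate([0, 231, 0]) cube([44, 44, 361]);
  translate([230, 231, 0]) cube([44, 44, 361]);
}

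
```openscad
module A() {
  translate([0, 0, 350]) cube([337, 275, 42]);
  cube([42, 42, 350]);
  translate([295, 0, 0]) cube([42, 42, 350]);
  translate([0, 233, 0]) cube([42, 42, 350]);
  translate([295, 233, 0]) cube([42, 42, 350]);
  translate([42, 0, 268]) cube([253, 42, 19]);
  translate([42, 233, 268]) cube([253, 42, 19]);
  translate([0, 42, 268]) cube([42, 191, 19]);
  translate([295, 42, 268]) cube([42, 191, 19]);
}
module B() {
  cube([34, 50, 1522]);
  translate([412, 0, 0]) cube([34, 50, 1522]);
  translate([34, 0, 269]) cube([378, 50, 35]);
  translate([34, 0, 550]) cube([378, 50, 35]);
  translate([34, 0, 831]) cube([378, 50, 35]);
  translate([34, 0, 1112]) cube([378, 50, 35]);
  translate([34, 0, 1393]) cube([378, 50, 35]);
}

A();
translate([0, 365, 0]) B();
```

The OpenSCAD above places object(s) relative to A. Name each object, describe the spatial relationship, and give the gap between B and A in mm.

A is a stool. B is a ladder. The ladder is on the floor beside the stool on its +y side. The gap between the ladder and the stool is 90 mm.

The ladder's nearest face is 90 mm from the stool's +y face.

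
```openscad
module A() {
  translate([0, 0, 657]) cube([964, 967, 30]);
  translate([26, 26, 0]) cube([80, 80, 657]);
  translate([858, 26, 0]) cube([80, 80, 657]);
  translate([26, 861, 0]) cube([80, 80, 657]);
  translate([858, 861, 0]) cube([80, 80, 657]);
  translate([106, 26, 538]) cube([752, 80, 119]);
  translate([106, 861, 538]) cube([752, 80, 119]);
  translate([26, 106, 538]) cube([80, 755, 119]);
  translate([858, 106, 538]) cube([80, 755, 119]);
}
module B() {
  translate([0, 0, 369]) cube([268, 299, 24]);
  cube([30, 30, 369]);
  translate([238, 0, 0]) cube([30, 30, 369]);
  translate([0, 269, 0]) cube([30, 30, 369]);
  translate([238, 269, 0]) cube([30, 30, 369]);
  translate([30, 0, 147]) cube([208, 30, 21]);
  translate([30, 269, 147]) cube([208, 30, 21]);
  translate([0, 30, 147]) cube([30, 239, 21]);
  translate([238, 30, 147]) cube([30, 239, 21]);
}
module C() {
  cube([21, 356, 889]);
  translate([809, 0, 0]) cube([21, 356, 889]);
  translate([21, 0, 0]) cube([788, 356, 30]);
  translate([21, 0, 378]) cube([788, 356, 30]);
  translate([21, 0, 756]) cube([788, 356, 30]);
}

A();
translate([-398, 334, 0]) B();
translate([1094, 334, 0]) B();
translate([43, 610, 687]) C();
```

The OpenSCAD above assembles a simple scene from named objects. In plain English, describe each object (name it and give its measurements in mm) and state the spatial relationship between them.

A is a table: top 964 mm (x) × 967 mm (y), 30 mm thick, upper face at z = 687 mm, on four 80×80 mm square legs, each inset 26 mm from the nearest pair of top edges, running from z = 0 to the bottom of the top. Four apron rails, 80 mm thick and 119 mm tall, run between adjacent legs with their top edges flush with the underside of the top and their outer faces flush with the legs' outer faces.

B is a simple wooden stool: a rectangular seat 268 mm (x) by 299 mm (y), 24 mm thick, top face at z = 393 mm, on four square legs, each 30×30 mm in cross-section. The legs rest on z = 0, each flush with a corner of the seat. Four stretchers, 30 mm wide and 21 mm tall, connect adjacent legs with their undersides at z = 147 mm, each running between the inner faces of the legs it joins and aligned with the legs' outer faces on the other axis.

C is a bookshelf 830 mm wide overall, 356 mm deep and 889 mm tall. The two sides are 21 mm thick vertical panels. 3 horizontal shelves of 30 mm thickness span between the inner faces of the sides; the lowest shelf sits on the floor and shelves are stacked with a clear vertical gap of 348 mm between each pair.

Two stools sit around the table at the −x, +x sides. The bookshelf is on top of the table.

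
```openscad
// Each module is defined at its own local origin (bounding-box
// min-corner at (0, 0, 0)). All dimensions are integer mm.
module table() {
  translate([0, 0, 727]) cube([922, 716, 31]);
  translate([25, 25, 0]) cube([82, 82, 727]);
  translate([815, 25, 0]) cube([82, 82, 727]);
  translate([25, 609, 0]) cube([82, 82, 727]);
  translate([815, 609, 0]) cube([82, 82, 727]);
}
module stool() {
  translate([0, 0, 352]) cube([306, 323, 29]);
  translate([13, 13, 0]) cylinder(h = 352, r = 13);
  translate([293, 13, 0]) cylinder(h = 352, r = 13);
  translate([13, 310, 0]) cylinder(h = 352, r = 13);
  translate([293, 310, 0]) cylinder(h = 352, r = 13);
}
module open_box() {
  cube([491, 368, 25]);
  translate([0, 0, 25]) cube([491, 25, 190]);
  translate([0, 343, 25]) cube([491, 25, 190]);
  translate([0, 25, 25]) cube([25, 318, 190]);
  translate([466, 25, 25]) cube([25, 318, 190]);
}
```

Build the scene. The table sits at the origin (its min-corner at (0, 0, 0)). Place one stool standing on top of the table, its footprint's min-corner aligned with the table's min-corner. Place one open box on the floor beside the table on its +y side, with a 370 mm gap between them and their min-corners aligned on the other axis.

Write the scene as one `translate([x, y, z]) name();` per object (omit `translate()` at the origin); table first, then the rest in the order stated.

table();
translate([0, 0, 758]) stool();
translate([0, 1086, 0]) open_box();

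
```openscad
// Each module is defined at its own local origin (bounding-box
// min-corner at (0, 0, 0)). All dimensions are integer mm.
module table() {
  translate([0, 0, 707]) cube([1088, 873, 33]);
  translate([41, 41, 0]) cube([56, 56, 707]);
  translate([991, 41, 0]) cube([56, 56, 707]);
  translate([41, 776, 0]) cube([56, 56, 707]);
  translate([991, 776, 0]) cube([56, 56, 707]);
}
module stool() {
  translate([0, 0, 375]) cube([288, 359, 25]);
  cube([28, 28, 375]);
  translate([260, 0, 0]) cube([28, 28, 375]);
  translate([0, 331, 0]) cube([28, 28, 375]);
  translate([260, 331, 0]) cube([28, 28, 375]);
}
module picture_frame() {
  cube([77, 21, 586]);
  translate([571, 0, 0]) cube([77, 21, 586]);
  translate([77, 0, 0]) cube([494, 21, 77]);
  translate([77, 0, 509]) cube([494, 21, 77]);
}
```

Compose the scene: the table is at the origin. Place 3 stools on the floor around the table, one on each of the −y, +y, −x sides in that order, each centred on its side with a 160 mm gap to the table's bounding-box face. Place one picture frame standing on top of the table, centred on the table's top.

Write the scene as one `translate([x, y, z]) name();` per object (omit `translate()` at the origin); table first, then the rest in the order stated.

table();
translate([400, -519, 0]) stool();
translate([400, 1033, 0]) stool();
translate([-448, 257, 0]) stool();
translate([220, 426, 740]) picture_frame();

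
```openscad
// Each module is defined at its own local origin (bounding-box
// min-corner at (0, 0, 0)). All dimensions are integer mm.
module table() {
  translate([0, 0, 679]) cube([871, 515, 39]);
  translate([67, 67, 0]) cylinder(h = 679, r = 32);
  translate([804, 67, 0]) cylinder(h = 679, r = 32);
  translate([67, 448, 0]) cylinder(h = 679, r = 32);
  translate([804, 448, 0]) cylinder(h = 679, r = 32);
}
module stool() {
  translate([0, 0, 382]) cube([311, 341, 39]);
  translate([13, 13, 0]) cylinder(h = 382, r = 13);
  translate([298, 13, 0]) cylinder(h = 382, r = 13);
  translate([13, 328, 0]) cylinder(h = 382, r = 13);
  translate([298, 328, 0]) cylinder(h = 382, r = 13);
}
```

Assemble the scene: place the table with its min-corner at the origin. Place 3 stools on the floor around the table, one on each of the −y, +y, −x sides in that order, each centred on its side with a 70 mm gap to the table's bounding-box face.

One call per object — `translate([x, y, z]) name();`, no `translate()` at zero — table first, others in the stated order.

table();
translate([280, -411, 0]) stool();
translate([280, 585, 0]) stool();
translate([-381, 87, 0]) stool();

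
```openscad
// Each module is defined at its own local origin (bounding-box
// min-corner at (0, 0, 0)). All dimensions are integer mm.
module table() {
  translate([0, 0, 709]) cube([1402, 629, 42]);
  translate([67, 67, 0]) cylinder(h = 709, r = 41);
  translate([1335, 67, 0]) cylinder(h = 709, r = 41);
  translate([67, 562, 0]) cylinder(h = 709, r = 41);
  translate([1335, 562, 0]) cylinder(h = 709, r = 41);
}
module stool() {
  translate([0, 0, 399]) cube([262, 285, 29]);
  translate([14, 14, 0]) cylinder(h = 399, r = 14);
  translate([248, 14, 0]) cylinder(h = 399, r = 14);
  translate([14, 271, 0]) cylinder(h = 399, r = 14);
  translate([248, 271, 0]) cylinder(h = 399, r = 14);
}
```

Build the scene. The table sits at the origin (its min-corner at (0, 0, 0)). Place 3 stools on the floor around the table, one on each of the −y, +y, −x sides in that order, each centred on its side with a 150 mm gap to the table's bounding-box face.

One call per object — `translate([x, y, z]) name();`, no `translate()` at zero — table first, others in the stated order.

table();
translate([570, -435, 0]) stool();
translate([570, 779, 0]) stool();
translate([-412, 172, 0]) stool();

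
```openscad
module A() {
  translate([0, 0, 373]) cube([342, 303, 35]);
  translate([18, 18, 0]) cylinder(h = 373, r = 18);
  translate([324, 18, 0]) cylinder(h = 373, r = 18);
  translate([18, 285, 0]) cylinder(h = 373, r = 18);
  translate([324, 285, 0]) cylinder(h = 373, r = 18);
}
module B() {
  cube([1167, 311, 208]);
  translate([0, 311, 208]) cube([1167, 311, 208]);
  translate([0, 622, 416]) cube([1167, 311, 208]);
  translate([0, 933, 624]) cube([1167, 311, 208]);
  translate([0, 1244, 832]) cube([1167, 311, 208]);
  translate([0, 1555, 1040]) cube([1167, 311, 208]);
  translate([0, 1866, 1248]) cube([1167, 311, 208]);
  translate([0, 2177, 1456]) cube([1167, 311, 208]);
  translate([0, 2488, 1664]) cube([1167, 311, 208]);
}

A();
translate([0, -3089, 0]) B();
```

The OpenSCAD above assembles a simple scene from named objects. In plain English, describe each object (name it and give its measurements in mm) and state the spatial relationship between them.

A is a four-legged stool. The seat is 342×303 mm, 35 mm thick, top at z = 408 mm. It stands on four round legs, each 36 mm in diameter, from z = 0 to the seat underside, each leg's axis is inset half a diameter from the nearest pair of seat edges (so the leg's bounding box is flush with the corner).

B is a straight staircase of 9 solid steps. Each step is 1167 mm wide (x), 311 mm deep (y, the going) and 208 mm tall (the rise). The first step rests on the floor; each subsequent step sits one going further in +y and one rise higher in +z, directly behind and above the previous step with no overlap.

The staircase is on the floor beside the stool on its −y side.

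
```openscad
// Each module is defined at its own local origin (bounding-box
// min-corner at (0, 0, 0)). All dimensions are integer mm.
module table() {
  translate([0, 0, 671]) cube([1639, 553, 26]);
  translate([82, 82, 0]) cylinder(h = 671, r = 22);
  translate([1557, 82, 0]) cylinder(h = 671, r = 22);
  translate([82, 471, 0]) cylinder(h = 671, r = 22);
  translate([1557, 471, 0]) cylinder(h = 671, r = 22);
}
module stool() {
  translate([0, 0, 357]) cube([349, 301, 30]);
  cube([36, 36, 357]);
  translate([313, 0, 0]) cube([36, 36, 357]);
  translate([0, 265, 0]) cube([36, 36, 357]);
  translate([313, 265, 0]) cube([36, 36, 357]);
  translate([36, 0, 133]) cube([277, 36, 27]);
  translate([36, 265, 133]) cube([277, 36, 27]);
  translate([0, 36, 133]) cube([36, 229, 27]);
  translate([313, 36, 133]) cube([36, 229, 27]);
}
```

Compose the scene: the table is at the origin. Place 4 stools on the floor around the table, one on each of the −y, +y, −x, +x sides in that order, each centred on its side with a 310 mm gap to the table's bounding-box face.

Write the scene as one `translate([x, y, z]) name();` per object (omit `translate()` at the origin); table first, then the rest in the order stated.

table();
translate([645, -611, 0]) stool();
translate([645, 863, 0]) stool();
translate([-659, 126, 0]) stool();
translate([1949, 126, 0]) stool();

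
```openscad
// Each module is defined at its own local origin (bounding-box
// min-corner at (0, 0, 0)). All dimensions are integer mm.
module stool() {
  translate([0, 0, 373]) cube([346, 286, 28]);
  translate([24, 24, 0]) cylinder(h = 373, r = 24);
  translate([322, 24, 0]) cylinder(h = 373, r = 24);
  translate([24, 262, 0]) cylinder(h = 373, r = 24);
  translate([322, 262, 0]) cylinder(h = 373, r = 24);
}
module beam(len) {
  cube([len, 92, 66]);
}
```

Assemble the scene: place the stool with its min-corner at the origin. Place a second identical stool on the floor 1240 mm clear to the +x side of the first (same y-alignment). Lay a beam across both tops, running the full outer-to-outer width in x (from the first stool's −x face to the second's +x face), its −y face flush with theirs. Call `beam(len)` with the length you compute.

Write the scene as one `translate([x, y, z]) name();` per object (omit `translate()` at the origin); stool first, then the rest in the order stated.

stool();
translate([1586, 0, 0]) stool();
translate([0, 0, 401]) beam(1932);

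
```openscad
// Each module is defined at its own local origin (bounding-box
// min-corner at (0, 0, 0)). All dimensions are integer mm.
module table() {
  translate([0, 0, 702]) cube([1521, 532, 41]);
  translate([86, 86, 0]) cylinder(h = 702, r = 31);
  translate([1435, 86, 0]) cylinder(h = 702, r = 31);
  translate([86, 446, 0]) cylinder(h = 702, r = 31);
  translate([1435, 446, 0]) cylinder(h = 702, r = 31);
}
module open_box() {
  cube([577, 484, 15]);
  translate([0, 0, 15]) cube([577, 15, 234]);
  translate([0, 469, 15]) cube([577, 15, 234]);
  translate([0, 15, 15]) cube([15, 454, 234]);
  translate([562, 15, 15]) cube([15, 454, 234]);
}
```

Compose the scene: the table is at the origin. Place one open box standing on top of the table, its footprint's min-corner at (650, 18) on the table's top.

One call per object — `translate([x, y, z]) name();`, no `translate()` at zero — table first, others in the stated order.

table();
translate([650, 18, 743]) open_box();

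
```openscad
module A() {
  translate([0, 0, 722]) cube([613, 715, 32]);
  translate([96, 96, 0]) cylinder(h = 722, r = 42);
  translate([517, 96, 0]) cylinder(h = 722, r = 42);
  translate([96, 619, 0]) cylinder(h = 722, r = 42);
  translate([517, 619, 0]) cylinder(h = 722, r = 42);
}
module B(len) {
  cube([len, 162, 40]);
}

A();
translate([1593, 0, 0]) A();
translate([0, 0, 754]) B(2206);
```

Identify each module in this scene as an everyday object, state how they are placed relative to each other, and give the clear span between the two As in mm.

A is a table. B is a beam. A beam spans the tops of two tables. The clear span between the two tables is 980 mm.

Second table starts at x = 1593; first ends at x = 613; clear span = 1593 − 613 = 980 mm.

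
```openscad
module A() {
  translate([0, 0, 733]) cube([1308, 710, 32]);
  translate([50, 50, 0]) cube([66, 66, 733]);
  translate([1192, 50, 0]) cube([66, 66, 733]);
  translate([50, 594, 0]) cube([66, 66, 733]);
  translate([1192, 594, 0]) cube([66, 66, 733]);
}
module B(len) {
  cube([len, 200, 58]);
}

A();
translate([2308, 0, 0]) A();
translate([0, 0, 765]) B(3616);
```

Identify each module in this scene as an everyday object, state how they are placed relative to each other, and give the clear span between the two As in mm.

Second table starts at x = 2308; first ends at x = 1308; clear span = 2308 − 1308 = 1000 mm.

A is a table. B is a beam. A beam spans the tops of two tables. The clear span between the two tables is 1000 mm.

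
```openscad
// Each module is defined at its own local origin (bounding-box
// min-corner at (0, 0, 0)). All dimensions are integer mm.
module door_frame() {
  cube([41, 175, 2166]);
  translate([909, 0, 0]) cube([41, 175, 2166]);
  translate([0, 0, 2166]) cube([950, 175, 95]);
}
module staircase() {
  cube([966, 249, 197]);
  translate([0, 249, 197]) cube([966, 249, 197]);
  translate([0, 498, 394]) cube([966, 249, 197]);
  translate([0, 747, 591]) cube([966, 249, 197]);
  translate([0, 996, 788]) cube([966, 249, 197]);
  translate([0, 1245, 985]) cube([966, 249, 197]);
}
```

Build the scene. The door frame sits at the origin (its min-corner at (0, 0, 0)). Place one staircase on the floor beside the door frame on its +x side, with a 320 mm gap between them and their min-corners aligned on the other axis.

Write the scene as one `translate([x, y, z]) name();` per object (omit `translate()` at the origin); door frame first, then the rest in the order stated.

door_frame();
translate([1270, 0, 0]) staircase();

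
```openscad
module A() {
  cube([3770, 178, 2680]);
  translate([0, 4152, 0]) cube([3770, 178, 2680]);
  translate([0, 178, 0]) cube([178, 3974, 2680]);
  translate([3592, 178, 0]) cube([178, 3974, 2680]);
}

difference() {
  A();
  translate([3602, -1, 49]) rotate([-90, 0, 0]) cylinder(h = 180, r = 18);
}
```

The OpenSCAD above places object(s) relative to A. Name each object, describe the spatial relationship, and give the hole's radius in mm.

The subtracted cylinder has r = 18 mm.

A is a house frame. The house frame has a circular hole through its front wall. The hole's radius is 18 mm.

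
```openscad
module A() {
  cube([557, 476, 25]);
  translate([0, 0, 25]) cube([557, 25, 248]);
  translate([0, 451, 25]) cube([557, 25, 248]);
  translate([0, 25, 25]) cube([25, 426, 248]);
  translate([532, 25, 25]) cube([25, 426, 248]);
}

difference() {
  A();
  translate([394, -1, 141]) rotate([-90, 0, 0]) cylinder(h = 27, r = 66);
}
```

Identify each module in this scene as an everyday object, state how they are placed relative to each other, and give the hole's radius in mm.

A is an open box. The open box has a circular hole through its front wall. The hole's radius is 66 mm.

The subtracted cylinder has r = 66 mm.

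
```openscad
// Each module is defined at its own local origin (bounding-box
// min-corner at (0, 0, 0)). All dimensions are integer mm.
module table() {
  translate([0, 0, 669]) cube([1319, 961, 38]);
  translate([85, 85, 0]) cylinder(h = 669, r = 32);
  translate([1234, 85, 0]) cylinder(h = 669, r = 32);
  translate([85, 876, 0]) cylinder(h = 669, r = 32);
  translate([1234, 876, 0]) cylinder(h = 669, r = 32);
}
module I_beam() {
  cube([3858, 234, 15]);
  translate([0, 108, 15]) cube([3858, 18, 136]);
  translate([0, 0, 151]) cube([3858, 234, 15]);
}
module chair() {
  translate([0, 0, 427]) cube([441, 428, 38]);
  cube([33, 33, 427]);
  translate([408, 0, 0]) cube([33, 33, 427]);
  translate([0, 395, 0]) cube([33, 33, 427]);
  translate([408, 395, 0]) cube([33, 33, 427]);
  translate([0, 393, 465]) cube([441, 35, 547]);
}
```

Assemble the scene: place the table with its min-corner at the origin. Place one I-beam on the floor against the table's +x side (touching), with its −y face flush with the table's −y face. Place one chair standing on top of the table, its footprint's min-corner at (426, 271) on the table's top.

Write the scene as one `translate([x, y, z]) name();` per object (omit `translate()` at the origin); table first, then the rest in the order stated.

table();
translate([1319, 0, 0]) I_beam();
translate([426, 271, 707]) chair();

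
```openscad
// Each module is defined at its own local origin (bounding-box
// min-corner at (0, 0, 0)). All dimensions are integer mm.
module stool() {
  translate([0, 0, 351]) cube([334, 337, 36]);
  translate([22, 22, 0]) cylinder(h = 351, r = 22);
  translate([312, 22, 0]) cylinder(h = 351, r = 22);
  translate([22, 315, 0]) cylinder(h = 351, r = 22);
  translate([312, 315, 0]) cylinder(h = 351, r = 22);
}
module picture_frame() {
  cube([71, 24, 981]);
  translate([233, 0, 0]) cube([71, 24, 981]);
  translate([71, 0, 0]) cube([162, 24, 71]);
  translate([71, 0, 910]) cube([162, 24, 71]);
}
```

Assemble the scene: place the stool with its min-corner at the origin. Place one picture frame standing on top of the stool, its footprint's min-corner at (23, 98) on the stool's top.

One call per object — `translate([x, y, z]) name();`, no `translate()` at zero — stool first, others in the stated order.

stool();
translate([23, 98, 387]) picture_frame();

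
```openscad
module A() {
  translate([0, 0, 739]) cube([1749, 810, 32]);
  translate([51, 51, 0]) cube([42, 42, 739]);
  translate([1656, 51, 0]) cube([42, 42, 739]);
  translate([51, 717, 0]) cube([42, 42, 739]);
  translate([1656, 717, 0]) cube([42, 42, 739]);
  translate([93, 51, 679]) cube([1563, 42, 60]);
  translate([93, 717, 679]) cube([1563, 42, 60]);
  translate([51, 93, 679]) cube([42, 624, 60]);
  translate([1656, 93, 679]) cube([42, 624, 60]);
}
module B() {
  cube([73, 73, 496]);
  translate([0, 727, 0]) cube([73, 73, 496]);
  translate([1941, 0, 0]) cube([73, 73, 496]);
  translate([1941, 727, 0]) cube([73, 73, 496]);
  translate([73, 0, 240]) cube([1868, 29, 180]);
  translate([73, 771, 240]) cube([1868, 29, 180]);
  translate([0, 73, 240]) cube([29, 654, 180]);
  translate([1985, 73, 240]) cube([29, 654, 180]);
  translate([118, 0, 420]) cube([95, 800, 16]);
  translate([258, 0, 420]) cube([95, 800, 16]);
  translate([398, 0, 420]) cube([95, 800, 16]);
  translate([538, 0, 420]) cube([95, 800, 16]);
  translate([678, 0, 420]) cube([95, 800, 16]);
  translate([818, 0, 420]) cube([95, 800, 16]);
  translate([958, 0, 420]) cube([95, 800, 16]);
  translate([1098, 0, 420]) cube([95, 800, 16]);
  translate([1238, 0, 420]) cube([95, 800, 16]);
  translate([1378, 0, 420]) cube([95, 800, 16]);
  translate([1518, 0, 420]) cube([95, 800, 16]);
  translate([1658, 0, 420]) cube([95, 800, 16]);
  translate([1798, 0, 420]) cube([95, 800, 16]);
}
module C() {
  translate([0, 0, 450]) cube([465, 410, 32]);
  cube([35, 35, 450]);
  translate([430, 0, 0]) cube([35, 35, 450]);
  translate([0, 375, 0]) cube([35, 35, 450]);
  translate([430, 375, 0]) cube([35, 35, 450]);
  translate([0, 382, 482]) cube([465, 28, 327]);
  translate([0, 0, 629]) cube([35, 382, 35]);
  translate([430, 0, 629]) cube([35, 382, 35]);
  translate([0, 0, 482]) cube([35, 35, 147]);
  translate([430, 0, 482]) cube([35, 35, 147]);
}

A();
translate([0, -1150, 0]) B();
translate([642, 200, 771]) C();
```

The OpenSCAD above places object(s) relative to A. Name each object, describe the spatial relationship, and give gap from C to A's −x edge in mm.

A is a table. B is a bed frame. C is a chair. The bed frame is on the floor beside the table on its −y side. The chair is on top of the table, centred. The gap from the chair to the table's −x edge is 642 mm.

The chair's min-x is at 642; the table's min-x is 0; gap = 642 mm.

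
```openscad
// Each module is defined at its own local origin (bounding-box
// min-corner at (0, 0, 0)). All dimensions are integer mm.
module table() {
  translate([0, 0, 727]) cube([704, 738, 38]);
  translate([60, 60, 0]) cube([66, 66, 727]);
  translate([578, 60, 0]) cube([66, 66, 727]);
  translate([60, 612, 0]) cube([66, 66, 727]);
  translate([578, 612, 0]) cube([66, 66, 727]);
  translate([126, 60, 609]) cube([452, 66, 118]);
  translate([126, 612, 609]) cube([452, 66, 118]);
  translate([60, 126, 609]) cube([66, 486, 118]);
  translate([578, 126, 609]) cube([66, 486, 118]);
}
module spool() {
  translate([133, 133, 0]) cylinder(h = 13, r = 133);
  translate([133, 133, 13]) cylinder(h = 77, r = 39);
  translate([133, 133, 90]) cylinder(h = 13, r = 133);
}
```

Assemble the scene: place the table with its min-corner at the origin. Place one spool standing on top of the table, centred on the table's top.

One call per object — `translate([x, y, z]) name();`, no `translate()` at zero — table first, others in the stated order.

table();
translate([219, 236, 765]) spool();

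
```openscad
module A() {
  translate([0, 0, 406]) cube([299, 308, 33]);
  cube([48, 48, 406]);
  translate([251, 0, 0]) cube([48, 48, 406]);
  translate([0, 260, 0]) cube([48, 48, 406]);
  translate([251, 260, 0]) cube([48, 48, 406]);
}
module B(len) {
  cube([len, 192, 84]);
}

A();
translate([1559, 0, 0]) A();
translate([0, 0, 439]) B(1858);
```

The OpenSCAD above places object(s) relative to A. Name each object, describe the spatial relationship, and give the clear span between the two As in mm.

Second stool starts at x = 1559; first ends at x = 299; clear span = 1559 − 299 = 1260 mm.

A is a stool. B is a beam. A beam spans the tops of two stools. The clear span between the two stools is 1260 mm.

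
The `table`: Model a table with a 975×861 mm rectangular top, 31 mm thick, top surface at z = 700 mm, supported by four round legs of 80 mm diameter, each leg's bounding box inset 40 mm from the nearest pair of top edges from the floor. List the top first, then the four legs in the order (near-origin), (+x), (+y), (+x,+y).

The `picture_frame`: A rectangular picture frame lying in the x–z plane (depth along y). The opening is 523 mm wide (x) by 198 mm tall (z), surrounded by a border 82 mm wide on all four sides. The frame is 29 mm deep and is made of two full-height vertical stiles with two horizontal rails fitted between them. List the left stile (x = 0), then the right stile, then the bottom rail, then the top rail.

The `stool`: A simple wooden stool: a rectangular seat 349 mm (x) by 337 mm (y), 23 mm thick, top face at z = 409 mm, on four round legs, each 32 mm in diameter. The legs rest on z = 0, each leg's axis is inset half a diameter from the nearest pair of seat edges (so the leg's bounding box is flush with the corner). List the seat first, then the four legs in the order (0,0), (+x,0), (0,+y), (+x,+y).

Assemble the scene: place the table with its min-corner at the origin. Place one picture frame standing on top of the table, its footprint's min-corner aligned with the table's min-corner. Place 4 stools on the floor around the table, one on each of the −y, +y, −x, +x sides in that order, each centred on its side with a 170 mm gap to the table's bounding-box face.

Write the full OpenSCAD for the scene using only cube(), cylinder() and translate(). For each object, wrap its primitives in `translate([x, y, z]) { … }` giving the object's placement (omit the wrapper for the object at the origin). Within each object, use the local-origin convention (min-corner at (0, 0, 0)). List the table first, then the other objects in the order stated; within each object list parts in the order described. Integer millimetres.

translate([0, 0, 669]) cube([975, 861, 31]);
translate([80, 80, 0]) cylinder(h = 669, r = 40);
translate([895, 80, 0]) cylinder(h = 669, r = 40);
translate([80, 781, 0]) cylinder(h = 669, r = 40);
translate([895, 781, 0]) cylinder(h = 669, r = 40);
translate([0, 0, 700]) {
  cube([82, 29, 362]);
  translate([605, 0, 0]) cube([82, 29, 362]);
  translate([82, 0, 0]) cube([523, 29, 82]);
  translate([82, 0, 280]) cube([523, 29, 82]);
}
translate([313, -507, 0]) {
  translate([0, 0, 386]) cube([349, 337, 23]);
  translate([16, 16, 0]) cylinder(h = 386, r = 16);
  translate([333, 16, 0]) cylinder(h = 386, r = 16);
  translate([16, 321, 0]) cylinder(h = 386, r = 16);
  translate([333, 321, 0]) cylinder(h = 386, r = 16);
}
translate([313, 1031, 0]) {
  translate([0, 0, 386]) cube([349, 337, 23]);
  translate([16, 16, 0]) cylinder(h = 386, r = 16);
  translate([333, 16, 0]) cylinder(h = 386, r = 16);
  translate([16, 321, 0]) cylinder(h = 386, r = 16);
  translate([333, 321, 0]) cylinder(h = 386, r = 16);
}
translate([-519, 262, 0]) {
  translate([0, 0, 386]) cube([349, 337, 23]);
  translate([16, 16, 0]) cylinder(h = 386, r = 16);
  translate([333, 16, 0]) cylinder(h = 386, r = 16);
  translate([16, 321, 0]) cylinder(h = 386, r = 16);
  translate([333, 321, 0]) cylinder(h = 386, r = 16);
}
translate([1145, 262, 0]) {
  translate([0, 0, 386]) cube([349, 337, 23]);
  translate([16, 16, 0]) cylinder(h = 386, r = 16);
  translate([333, 16, 0]) cylinder(h = 386, r = 16);
  translate([16, 321, 0]) cylinder(h = 386, r = 16);
  translate([333, 321, 0]) cylinder(h = 386, r = 16);
}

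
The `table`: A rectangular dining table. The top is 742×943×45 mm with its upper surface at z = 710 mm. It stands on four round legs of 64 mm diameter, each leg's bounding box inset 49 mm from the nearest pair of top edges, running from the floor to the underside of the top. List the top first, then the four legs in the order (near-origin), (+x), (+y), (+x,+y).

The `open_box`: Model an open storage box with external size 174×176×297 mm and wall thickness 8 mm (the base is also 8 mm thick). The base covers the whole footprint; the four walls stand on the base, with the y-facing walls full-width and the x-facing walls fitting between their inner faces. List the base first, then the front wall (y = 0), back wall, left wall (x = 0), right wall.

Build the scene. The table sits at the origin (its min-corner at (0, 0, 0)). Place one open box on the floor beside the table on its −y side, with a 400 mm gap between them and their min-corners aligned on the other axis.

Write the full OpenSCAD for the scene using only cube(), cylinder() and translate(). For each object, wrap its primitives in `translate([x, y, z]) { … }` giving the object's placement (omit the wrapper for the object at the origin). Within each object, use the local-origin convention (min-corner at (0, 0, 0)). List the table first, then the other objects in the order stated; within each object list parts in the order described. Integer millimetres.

translate([0, 0, 665]) cube([742, 943, 45]);
translate([81, 81, 0]) cylinder(h = 665, r = 32);
translate([661, 81, 0]) cylinder(h = 665, r = 32);
translate([81, 862, 0]) cylinder(h = 665, r = 32);
translate([661, 862, 0]) cylinder(h = 665, r = 32);
translate([0, -576, 0]) {
  cube([174, 176, 8]);
  translate([0, 0, 8]) cube([174, 8, 289]);
  translate([0, 168, 8]) cube([174, 8, 289]);
  translate([0, 8, 8]) cube([8, 160, 289]);
  translate([166, 8, 8]) cube([8, 160, 289]);
}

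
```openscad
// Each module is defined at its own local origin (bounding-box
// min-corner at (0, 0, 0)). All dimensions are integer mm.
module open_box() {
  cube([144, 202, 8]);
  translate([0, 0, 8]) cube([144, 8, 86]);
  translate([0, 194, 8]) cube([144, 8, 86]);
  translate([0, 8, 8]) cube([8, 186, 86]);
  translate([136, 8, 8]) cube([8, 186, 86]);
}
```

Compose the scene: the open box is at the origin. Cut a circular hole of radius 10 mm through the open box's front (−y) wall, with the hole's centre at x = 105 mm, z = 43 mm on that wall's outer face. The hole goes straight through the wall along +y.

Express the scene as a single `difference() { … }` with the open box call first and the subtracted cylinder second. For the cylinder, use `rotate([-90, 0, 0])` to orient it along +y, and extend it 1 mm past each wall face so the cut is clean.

difference() {
  open_box();
  translate([105, -1, 43]) rotate([-90, 0, 0]) cylinder(h = 10, r = 10);
}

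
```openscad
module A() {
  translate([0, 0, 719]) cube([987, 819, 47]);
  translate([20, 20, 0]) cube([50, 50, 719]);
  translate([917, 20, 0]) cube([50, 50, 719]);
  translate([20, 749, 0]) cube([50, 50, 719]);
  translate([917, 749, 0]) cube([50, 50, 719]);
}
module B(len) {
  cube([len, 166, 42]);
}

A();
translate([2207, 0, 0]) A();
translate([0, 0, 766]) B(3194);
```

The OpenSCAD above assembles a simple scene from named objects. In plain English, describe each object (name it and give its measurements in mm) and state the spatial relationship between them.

A is a rectangular dining table. The top is 987×819×47 mm with its upper surface at z = 766 mm. It stands on four 50×50 mm square legs, each inset 20 mm from the nearest pair of top edges, running from the floor to the underside of the top.

B is a rectangular beam 3194 mm long (x), 166 mm deep (y), 42 mm thick (z).

The beam spans the tops of two tables placed 1220 mm apart, resting at z = 766 mm.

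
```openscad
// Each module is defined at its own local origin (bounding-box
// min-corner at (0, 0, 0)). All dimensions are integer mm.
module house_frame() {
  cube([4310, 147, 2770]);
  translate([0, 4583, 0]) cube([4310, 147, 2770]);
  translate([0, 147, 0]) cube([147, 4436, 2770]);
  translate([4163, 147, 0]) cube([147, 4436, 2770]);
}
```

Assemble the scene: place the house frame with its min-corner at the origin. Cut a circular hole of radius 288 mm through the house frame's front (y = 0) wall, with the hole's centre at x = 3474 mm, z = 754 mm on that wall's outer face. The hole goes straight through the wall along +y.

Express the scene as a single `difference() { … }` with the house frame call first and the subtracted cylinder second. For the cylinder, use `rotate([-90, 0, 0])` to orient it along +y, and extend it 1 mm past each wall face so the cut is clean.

difference() {
  house_frame();
  translate([3474, -1, 754]) rotate([-90, 0, 0]) cylinder(h = 149, r = 288);
}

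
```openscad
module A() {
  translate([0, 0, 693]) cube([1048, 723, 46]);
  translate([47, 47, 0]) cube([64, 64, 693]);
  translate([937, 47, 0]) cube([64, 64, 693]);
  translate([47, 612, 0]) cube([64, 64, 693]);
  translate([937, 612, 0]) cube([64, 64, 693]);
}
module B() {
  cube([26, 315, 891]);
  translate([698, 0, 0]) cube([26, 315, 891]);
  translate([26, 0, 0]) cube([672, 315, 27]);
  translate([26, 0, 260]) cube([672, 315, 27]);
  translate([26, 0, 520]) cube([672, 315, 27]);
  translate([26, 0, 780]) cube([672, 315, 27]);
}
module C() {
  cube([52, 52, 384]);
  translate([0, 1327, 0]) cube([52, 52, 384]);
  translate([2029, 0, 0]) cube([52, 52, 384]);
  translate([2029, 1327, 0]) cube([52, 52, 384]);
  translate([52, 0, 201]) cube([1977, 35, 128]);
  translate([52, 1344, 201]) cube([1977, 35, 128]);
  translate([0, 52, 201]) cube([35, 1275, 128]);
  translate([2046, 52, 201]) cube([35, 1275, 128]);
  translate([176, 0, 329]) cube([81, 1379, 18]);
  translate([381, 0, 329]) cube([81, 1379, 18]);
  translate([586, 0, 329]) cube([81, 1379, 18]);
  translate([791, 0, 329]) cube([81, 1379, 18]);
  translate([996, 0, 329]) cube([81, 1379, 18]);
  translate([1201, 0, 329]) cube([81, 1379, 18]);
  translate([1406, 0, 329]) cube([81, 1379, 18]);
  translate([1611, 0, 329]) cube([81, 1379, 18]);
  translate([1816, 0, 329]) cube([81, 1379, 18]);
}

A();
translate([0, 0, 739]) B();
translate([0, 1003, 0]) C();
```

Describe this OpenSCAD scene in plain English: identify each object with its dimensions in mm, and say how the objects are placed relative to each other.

A is a table: top 1048 mm (x) × 723 mm (y), 46 mm thick, upper face at z = 739 mm, on four 64×64 mm square legs, each inset 47 mm from the nearest pair of top edges, running from z = 0 to the bottom of the top.

B is an open bookshelf. Two side panels, each 26 mm thick, 315 mm deep and 891 mm tall, stand 724 mm apart (outside-to-outside). Between them sit 4 shelves, each 27 mm thick and 315 mm deep, spanning the full gap between the sides. The bottom shelf rests on the floor (its underside at z = 0) and the clear gap between one shelf's top and the next shelf's underside is 233 mm.

C is a bed frame 2081 mm long (x) by 1379 mm wide (y). Four 52×52 mm corner posts, 384 mm tall, at the corners of the footprint. Four rails of 35 mm thickness and 128 mm height run between adjacent posts with their undersides at z = 201 mm, their outer faces flush with the outside of the frame (the two x-running rails run between the posts' inner faces; the two y-running rails run between the posts' inner faces). 9 slats, each 81 mm wide (x) and 18 mm thick, lie across the top of the two x-running rails, running the full 1379 mm width of the frame in y; the slats are evenly spaced along x between the inner faces of the end posts with equal gaps (rounded down to the nearest mm) at the −x end and between each pair — any rounding remainder accumulates at the +x end.

The bookshelf is on top of the table. The bed frame is on the floor beside the table on its +y side.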